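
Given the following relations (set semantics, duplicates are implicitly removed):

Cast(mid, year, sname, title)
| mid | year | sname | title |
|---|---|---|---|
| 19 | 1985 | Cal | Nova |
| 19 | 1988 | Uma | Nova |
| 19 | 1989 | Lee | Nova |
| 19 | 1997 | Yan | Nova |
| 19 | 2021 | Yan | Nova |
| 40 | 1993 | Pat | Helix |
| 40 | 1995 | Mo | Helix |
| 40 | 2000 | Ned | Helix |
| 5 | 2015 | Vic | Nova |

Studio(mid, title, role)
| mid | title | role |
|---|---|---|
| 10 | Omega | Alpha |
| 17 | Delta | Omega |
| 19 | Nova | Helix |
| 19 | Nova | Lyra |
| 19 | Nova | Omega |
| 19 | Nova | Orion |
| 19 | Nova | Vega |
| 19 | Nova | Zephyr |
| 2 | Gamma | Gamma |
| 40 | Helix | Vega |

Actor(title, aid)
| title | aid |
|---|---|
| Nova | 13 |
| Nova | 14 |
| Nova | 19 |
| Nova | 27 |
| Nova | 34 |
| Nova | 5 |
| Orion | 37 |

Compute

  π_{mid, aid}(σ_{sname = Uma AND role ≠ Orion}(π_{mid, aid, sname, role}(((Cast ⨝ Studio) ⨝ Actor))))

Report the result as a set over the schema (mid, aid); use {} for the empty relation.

{(19, 13), (19, 14), (19, 19), (19, 27), (19, 34), (19, 5)}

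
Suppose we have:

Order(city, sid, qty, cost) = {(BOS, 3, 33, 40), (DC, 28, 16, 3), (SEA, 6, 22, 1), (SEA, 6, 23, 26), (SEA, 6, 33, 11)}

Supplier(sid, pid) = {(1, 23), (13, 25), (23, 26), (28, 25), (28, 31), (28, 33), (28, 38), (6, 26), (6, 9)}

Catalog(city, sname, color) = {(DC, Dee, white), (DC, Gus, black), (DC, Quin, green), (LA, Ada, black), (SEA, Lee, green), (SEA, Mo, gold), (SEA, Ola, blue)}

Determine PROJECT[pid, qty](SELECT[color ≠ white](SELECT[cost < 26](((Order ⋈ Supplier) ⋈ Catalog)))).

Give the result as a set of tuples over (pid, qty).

{(25, 16), (26, 22), (26, 33), (31, 16), (33, 16), (38, 16), (9, 22), (9, 33)}

Joining Order and Supplier on sid yields {(DC, 28, 16, 3, 25), (DC, 28, 16, 3, 31), (DC, 28, 16, 3, 33), (DC, 28, 16, 3, 38), (SEA, 6, 22, 1, 26), (SEA, 6, 22, 1, 9), (SEA, 6, 23, 26, 26), (SEA, 6, 23, 26, 9), (SEA, 6, 33, 11, 26), (SEA, 6, 33, 11, 9)}.
Joining (Order ⋈ Supplier) and Catalog on city yields {(DC, 28, 16, 3, 25, Dee, white), (DC, 28, 16, 3, 25, Gus, black), (DC, 28, 16, 3, 25, Quin, green), (DC, 28, 16, 3, 31, Dee, white), (DC, 28, 16, 3, 31, Gus, black), (DC, 28, 16, 3, 31, Quin, green), (DC, 28, 16, 3, 33, Dee, white), (DC, 28, 16, 3, 33, Gus, black), (DC, 28, 16, 3, 33, Quin, green), (DC, 28, 16, 3, 38, Dee, white), (DC, 28, 16, 3, 38, Gus, black), (DC, 28, 16, 3, 38, Quin, green), (SEA, 6, 22, 1, 26, Lee, green), (SEA, 6, 22, 1, 26, Mo, gold), (SEA, 6, 22, 1, 26, Ola, blue), (SEA, 6, 22, 1, 9, Lee, green), (SEA, 6, 22, 1, 9, Mo, gold), (SEA, 6, 22, 1, 9, Ola, blue), (SEA, 6, 23, 26, 26, Lee, green), (SEA, 6, 23, 26, 26, Mo, gold), (SEA, 6, 23, 26, 26, Ola, blue), (SEA, 6, 23, 26, 9, Lee, green), (SEA, 6, 23, 26, 9, Mo, gold), (SEA, 6, 23, 26, 9, Ola, blue), (SEA, 6, 33, 11, 26, Lee, green), (SEA, 6, 33, 11, 26, Mo, gold), (SEA, 6, 33, 11, 26, Ola, blue), (SEA, 6, 33, 11, 9, Lee, green), (SEA, 6, 33, 11, 9, Mo, gold), (SEA, 6, 33, 11, 9, Ola, blue)}.
σ[cost < 26]: keep tuples satisfying cost < 26 → {(DC, 28, 16, 3, 25, Dee, white), (DC, 28, 16, 3, 25, Gus, black), (DC, 28, 16, 3, 25, Quin, green), (DC, 28, 16, 3, 31, Dee, white), (DC, 28, 16, 3, 31, Gus, black), (DC, 28, 16, 3, 31, Quin, green), (DC, 28, 16, 3, 33, Dee, white), (DC, 28, 16, 3, 33, Gus, black), (DC, 28, 16, 3, 33, Quin, green), (DC, 28, 16, 3, 38, Dee, white), (DC, 28, 16, 3, 38, Gus, black), (DC, 28, 16, 3, 38, Quin, green), (SEA, 6, 22, 1, 26, Lee, green), (SEA, 6, 22, 1, 26, Mo, gold), (SEA, 6, 22, 1, 26, Ola, blue), (SEA, 6, 22, 1, 9, Lee, green), (SEA, 6, 22, 1, 9, Mo, gold), (SEA, 6, 22, 1, 9, Ola, blue), (SEA, 6, 33, 11, 26, Lee, green), (SEA, 6, 33, 11, 26, Mo, gold), (SEA, 6, 33, 11, 26, Ola, blue), (SEA, 6, 33, 11, 9, Lee, green), (SEA, 6, 33, 11, 9, Mo, gold), (SEA, 6, 33, 11, 9, Ola, blue)}
σ[color ≠ white]: keep tuples satisfying color ≠ white → {(DC, 28, 16, 3, 25, Gus, black), (DC, 28, 16, 3, 25, Quin, green), (DC, 28, 16, 3, 31, Gus, black), (DC, 28, 16, 3, 31, Quin, green), (DC, 28, 16, 3, 33, Gus, black), (DC, 28, 16, 3, 33, Quin, green), (DC, 28, 16, 3, 38, Gus, black), (DC, 28, 16, 3, 38, Quin, green), (SEA, 6, 22, 1, 26, Lee, green), (SEA, 6, 22, 1, 26, Mo, gold), (SEA, 6, 22, 1, 26, Ola, blue), (SEA, 6, 22, 1, 9, Lee, green), (SEA, 6, 22, 1, 9, Mo, gold), (SEA, 6, 22, 1, 9, Ola, blue), (SEA, 6, 33, 11, 26, Lee, green), (SEA, 6, 33, 11, 26, Mo, gold), (SEA, 6, 33, 11, 26, Ola, blue), (SEA, 6, 33, 11, 9, Lee, green), (SEA, 6, 33, 11, 9, Mo, gold), (SEA, 6, 33, 11, 9, Ola, blue)}
π_{pid, qty} gives {(25, 16), (26, 22), (26, 33), (31, 16), (33, 16), (38, 16), (9, 22), (9, 33)} (12 duplicate(s) eliminated).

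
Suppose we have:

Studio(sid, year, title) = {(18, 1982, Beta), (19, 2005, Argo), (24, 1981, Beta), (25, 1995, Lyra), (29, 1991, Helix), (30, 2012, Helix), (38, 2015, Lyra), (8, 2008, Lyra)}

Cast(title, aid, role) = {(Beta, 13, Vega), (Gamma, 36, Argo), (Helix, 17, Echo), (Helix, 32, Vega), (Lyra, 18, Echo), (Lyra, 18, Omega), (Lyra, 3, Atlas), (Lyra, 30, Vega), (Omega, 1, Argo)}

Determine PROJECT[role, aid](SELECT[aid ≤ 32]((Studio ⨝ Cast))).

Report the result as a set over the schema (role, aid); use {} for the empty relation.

Natural join on title: {(18, 1982, Beta, 13, Vega), (24, 1981, Beta, 13, Vega), (25, 1995, Lyra, 18, Echo), (25, 1995, Lyra, 18, Omega), (25, 1995, Lyra, 3, Atlas), (25, 1995, Lyra, 30, Vega), (29, 1991, Helix, 17, Echo), (29, 1991, Helix, 32, Vega), (30, 2012, Helix, 17, Echo), (30, 2012, Helix, 32, Vega), (38, 2015, Lyra, 18, Echo), (38, 2015, Lyra, 18, Omega), (38, 2015, Lyra, 3, Atlas), (38, 2015, Lyra, 30, Vega), (8, 2008, Lyra, 18, Echo), (8, 2008, Lyra, 18, Omega), (8, 2008, Lyra, 3, Atlas), (8, 2008, Lyra, 30, Vega)}
Apply σ_{aid ≤ 32}; surviving tuples: {(18, 1982, Beta, 13, Vega), (24, 1981, Beta, 13, Vega), (25, 1995, Lyra, 18, Echo), (25, 1995, Lyra, 18, Omega), (25, 1995, Lyra, 3, Atlas), (25, 1995, Lyra, 30, Vega), (29, 1991, Helix, 17, Echo), (29, 1991, Helix, 32, Vega), (30, 2012, Helix, 17, Echo), (30, 2012, Helix, 32, Vega), (38, 2015, Lyra, 18, Echo), (38, 2015, Lyra, 18, Omega), (38, 2015, Lyra, 3, Atlas), (38, 2015, Lyra, 30, Vega), (8, 2008, Lyra, 18, Echo), (8, 2008, Lyra, 18, Omega), (8, 2008, Lyra, 3, Atlas), (8, 2008, Lyra, 30, Vega)}
Keep only column(s) role, aid (11 duplicate(s) eliminated): {(Atlas, 3), (Echo, 17), (Echo, 18), (Omega, 18), (Vega, 13), (Vega, 30), (Vega, 32)}

{(Atlas, 3), (Echo, 17), (Echo, 18), (Omega, 18), (Vega, 13), (Vega, 30), (Vega, 32)}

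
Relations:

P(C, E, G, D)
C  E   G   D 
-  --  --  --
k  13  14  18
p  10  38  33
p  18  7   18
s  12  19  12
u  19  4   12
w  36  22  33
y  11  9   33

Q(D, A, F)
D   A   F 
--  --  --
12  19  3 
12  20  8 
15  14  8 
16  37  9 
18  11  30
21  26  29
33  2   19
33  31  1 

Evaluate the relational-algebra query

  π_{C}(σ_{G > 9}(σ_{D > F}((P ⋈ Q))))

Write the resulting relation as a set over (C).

{p, s, w}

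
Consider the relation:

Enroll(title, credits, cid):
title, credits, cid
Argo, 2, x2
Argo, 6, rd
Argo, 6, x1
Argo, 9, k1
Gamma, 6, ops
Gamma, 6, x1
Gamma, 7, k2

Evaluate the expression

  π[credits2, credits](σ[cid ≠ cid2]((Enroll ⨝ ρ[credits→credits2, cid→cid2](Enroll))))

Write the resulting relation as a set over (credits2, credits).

{(2, 6), (2, 9), (6, 2), (6, 6), (6, 7), (6, 9), (7, 6), (9, 2), (9, 6)}

ρ[credits→credits2, cid→cid2]: schema becomes (title, credits2, cid2); tuples unchanged.
Joining Enroll and ρ[credits→credits2, cid→cid2](Enroll) on title yields {(Argo, 2, x2, 2, x2), (Argo, 2, x2, 6, rd), (Argo, 2, x2, 6, x1), (Argo, 2, x2, 9, k1), (Argo, 6, rd, 2, x2), (Argo, 6, rd, 6, rd), (Argo, 6, rd, 6, x1), (Argo, 6, rd, 9, k1), (Argo, 6, x1, 2, x2), (Argo, 6, x1, 6, rd), (Argo, 6, x1, 6, x1), (Argo, 6, x1, 9, k1), (Argo, 9, k1, 2, x2), (Argo, 9, k1, 6, rd), (Argo, 9, k1, 6, x1), (Argo, 9, k1, 9, k1), (Gamma, 6, ops, 6, ops), (Gamma, 6, ops, 6, x1), (Gamma, 6, ops, 7, k2), (Gamma, 6, x1, 6, ops), (Gamma, 6, x1, 6, x1), (Gamma, 6, x1, 7, k2), (Gamma, 7, k2, 6, ops), (Gamma, 7, k2, 6, x1), (Gamma, 7, k2, 7, k2)}.
σ[cid ≠ cid2]: keep tuples satisfying cid ≠ cid2 → {(Argo, 2, x2, 6, rd), (Argo, 2, x2, 6, x1), (Argo, 2, x2, 9, k1), (Argo, 6, rd, 2, x2), (Argo, 6, rd, 6, x1), (Argo, 6, rd, 9, k1), (Argo, 6, x1, 2, x2), (Argo, 6, x1, 6, rd), (Argo, 6, x1, 9, k1), (Argo, 9, k1, 2, x2), (Argo, 9, k1, 6, rd), (Argo, 9, k1, 6, x1), (Gamma, 6, ops, 6, x1), (Gamma, 6, ops, 7, k2), (Gamma, 6, x1, 6, ops), (Gamma, 6, x1, 7, k2), (Gamma, 7, k2, 6, ops), (Gamma, 7, k2, 6, x1)}
π[credits2, credits]: project onto (credits2, credits) (9 duplicate(s) eliminated) → {(2, 6), (2, 9), (6, 2), (6, 6), (6, 7), (6, 9), (7, 6), (9, 2), (9, 6)}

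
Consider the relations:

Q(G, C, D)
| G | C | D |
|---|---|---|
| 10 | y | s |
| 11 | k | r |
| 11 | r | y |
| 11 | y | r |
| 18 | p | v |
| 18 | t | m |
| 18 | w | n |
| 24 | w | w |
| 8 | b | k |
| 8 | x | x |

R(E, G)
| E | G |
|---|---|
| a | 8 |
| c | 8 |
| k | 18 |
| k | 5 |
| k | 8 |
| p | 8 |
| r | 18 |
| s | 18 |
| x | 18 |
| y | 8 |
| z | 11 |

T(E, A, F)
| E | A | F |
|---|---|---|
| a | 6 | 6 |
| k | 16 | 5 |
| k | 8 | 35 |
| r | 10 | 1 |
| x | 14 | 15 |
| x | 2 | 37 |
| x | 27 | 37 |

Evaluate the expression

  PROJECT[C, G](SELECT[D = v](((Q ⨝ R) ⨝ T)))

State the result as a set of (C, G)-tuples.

Joining Q and R on G yields {(11, k, r, z), (11, r, y, z), (11, y, r, z), (18, p, v, k), (18, p, v, r), (18, p, v, s), (18, p, v, x), (18, t, m, k), (18, t, m, r), (18, t, m, s), (18, t, m, x), (18, w, n, k), (18, w, n, r), (18, w, n, s), (18, w, n, x), (8, b, k, a), (8, b, k, c), (8, b, k, k), (8, b, k, p), (8, b, k, y), (8, x, x, a), (8, x, x, c), (8, x, x, k), (8, x, x, p), (8, x, x, y)}.
Joining (Q ⨝ R) and T on E yields {(18, p, v, k, 16, 5), (18, p, v, k, 8, 35), (18, p, v, r, 10, 1), (18, p, v, x, 14, 15), (18, p, v, x, 2, 37), (18, p, v, x, 27, 37), (18, t, m, k, 16, 5), (18, t, m, k, 8, 35), (18, t, m, r, 10, 1), (18, t, m, x, 14, 15), (18, t, m, x, 2, 37), (18, t, m, x, 27, 37), (18, w, n, k, 16, 5), (18, w, n, k, 8, 35), (18, w, n, r, 10, 1), (18, w, n, x, 14, 15), (18, w, n, x, 2, 37), (18, w, n, x, 27, 37), (8, b, k, a, 6, 6), (8, b, k, k, 16, 5), (8, b, k, k, 8, 35), (8, x, x, a, 6, 6), (8, x, x, k, 16, 5), (8, x, x, k, 8, 35)}.
Apply σ_{D = v}; surviving tuples: {(18, p, v, k, 16, 5), (18, p, v, k, 8, 35), (18, p, v, r, 10, 1), (18, p, v, x, 14, 15), (18, p, v, x, 2, 37), (18, p, v, x, 27, 37)}
π[C, G]: project onto (C, G) (5 duplicate(s) eliminated) → {(p, 18)}

{(p, 18)}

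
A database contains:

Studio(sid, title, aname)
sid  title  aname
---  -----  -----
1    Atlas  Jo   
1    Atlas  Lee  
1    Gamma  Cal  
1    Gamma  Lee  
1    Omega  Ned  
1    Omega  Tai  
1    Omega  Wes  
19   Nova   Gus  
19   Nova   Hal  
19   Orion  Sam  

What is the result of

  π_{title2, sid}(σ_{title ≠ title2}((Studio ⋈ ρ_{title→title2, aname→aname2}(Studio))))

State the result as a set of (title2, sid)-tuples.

ρ[title→title2, aname→aname2]: schema becomes (sid, title2, aname2); tuples unchanged.
Studio ⋈ ρ_{title→title2, aname→aname2}(Studio) (natural join on sid): {(1, Atlas, Jo, Atlas, Jo), (1, Atlas, Jo, Atlas, Lee), (1, Atlas, Jo, Gamma, Cal), (1, Atlas, Jo, Gamma, Lee), (1, Atlas, Jo, Omega, Ned), (1, Atlas, Jo, Omega, Tai), (1, Atlas, Jo, Omega, Wes), (1, Atlas, Lee, Atlas, Jo), (1, Atlas, Lee, Atlas, Lee), (1, Atlas, Lee, Gamma, Cal), (1, Atlas, Lee, Gamma, Lee), (1, Atlas, Lee, Omega, Ned), (1, Atlas, Lee, Omega, Tai), (1, Atlas, Lee, Omega, Wes), (1, Gamma, Cal, Atlas, Jo), (1, Gamma, Cal, Atlas, Lee), (1, Gamma, Cal, Gamma, Cal), (1, Gamma, Cal, Gamma, Lee), (1, Gamma, Cal, Omega, Ned), (1, Gamma, Cal, Omega, Tai), (1, Gamma, Cal, Omega, Wes), (1, Gamma, Lee, Atlas, Jo), (1, Gamma, Lee, Atlas, Lee), (1, Gamma, Lee, Gamma, Cal), (1, Gamma, Lee, Gamma, Lee), (1, Gamma, Lee, Omega, Ned), (1, Gamma, Lee, Omega, Tai), (1, Gamma, Lee, Omega, Wes), (1, Omega, Ned, Atlas, Jo), (1, Omega, Ned, Atlas, Lee), (1, Omega, Ned, Gamma, Cal), (1, Omega, Ned, Gamma, Lee), (1, Omega, Ned, Omega, Ned), (1, Omega, Ned, Omega, Tai), (1, Omega, Ned, Omega, Wes), (1, Omega, Tai, Atlas, Jo), (1, Omega, Tai, Atlas, Lee), (1, Omega, Tai, Gamma, Cal), (1, Omega, Tai, Gamma, Lee), (1, Omega, Tai, Omega, Ned), (1, Omega, Tai, Omega, Tai), (1, Omega, Tai, Omega, Wes), (1, Omega, Wes, Atlas, Jo), (1, Omega, Wes, Atlas, Lee), (1, Omega, Wes, Gamma, Cal), (1, Omega, Wes, Gamma, Lee), (1, Omega, Wes, Omega, Ned), (1, Omega, Wes, Omega, Tai), (1, Omega, Wes, Omega, Wes), (19, Nova, Gus, Nova, Gus), (19, Nova, Gus, Nova, Hal), (19, Nova, Gus, Orion, Sam), (19, Nova, Hal, Nova, Gus), (19, Nova, Hal, Nova, Hal), (19, Nova, Hal, Orion, Sam), (19, Orion, Sam, Nova, Gus), (19, Orion, Sam, Nova, Hal), (19, Orion, Sam, Orion, Sam)}
σ[title ≠ title2]: keep tuples satisfying title ≠ title2 → {(1, Atlas, Jo, Gamma, Cal), (1, Atlas, Jo, Gamma, Lee), (1, Atlas, Jo, Omega, Ned), (1, Atlas, Jo, Omega, Tai), (1, Atlas, Jo, Omega, Wes), (1, Atlas, Lee, Gamma, Cal), (1, Atlas, Lee, Gamma, Lee), (1, Atlas, Lee, Omega, Ned), (1, Atlas, Lee, Omega, Tai), (1, Atlas, Lee, Omega, Wes), (1, Gamma, Cal, Atlas, Jo), (1, Gamma, Cal, Atlas, Lee), (1, Gamma, Cal, Omega, Ned), (1, Gamma, Cal, Omega, Tai), (1, Gamma, Cal, Omega, Wes), (1, Gamma, Lee, Atlas, Jo), (1, Gamma, Lee, Atlas, Lee), (1, Gamma, Lee, Omega, Ned), (1, Gamma, Lee, Omega, Tai), (1, Gamma, Lee, Omega, Wes), (1, Omega, Ned, Atlas, Jo), (1, Omega, Ned, Atlas, Lee), (1, Omega, Ned, Gamma, Cal), (1, Omega, Ned, Gamma, Lee), (1, Omega, Tai, Atlas, Jo), (1, Omega, Tai, Atlas, Lee), (1, Omega, Tai, Gamma, Cal), (1, Omega, Tai, Gamma, Lee), (1, Omega, Wes, Atlas, Jo), (1, Omega, Wes, Atlas, Lee), (1, Omega, Wes, Gamma, Cal), (1, Omega, Wes, Gamma, Lee), (19, Nova, Gus, Orion, Sam), (19, Nova, Hal, Orion, Sam), (19, Orion, Sam, Nova, Gus), (19, Orion, Sam, Nova, Hal)}
Keep only column(s) title2, sid (31 duplicate(s) eliminated): {(Atlas, 1), (Gamma, 1), (Nova, 19), (Omega, 1), (Orion, 19)}

{(Atlas, 1), (Gamma, 1), (Nova, 19), (Omega, 1), (Orion, 19)}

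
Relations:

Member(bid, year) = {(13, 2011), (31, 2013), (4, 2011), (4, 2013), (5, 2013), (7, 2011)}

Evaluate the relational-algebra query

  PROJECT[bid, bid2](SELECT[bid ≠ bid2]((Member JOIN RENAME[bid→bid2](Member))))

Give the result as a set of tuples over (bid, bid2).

ρ[bid→bid2]: schema becomes (bid2, year); tuples unchanged.
Joining Member and RENAME[bid→bid2](Member) on year yields {(13, 2011, 13), (13, 2011, 4), (13, 2011, 7), (31, 2013, 31), (31, 2013, 4), (31, 2013, 5), (4, 2011, 13), (4, 2011, 4), (4, 2011, 7), (4, 2013, 31), (4, 2013, 4), (4, 2013, 5), (5, 2013, 31), (5, 2013, 4), (5, 2013, 5), (7, 2011, 13), (7, 2011, 4), (7, 2011, 7)}.
Apply σ_{bid ≠ bid2}; surviving tuples: {(13, 2011, 4), (13, 2011, 7), (31, 2013, 4), (31, 2013, 5), (4, 2011, 13), (4, 2011, 7), (4, 2013, 31), (4, 2013, 5), (5, 2013, 31), (5, 2013, 4), (7, 2011, 13), (7, 2011, 4)}
π[bid, bid2]: project onto (bid, bid2) → {(13, 4), (13, 7), (31, 4), (31, 5), (4, 13), (4, 31), (4, 5), (4, 7), (5, 31), (5, 4), (7, 13), (7, 4)}

{(13, 4), (13, 7), (31, 4), (31, 5), (4, 13), (4, 31), (4, 5), (4, 7), (5, 31), (5, 4), (7, 13), (7, 4)}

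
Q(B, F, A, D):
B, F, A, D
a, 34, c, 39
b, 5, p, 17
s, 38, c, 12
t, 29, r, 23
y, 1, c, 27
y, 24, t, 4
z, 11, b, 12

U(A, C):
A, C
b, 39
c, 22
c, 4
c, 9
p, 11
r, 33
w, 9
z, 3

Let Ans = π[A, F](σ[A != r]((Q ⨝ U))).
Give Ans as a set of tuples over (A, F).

Natural join on A: {(a, 34, c, 39, 22), (a, 34, c, 39, 4), (a, 34, c, 39, 9), (b, 5, p, 17, 11), (s, 38, c, 12, 22), (s, 38, c, 12, 4), (s, 38, c, 12, 9), (t, 29, r, 23, 33), (y, 1, c, 27, 22), (y, 1, c, 27, 4), (y, 1, c, 27, 9), (z, 11, b, 12, 39)}
σ[A != r]: keep tuples satisfying A != r → {(a, 34, c, 39, 22), (a, 34, c, 39, 4), (a, 34, c, 39, 9), (b, 5, p, 17, 11), (s, 38, c, 12, 22), (s, 38, c, 12, 4), (s, 38, c, 12, 9), (y, 1, c, 27, 22), (y, 1, c, 27, 4), (y, 1, c, 27, 9), (z, 11, b, 12, 39)}
Projecting to A, F (6 duplicate(s) eliminated): {(b, 11), (c, 1), (c, 34), (c, 38), (p, 5)}

{(b, 11), (c, 1), (c, 34), (c, 38), (p, 5)}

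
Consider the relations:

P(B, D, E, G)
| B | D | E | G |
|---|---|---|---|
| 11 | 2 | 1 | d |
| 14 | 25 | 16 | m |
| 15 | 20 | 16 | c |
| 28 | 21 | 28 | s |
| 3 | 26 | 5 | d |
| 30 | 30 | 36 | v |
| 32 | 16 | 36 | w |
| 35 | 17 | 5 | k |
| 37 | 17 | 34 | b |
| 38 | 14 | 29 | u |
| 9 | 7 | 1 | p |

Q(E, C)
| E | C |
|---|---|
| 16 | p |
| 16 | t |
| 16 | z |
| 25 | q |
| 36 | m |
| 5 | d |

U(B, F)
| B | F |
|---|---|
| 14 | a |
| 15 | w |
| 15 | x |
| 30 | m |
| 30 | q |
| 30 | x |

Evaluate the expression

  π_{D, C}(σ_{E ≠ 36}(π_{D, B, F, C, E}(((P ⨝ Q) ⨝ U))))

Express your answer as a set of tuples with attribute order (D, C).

Joining P and Q on E yields {(14, 25, 16, m, p), (14, 25, 16, m, t), (14, 25, 16, m, z), (15, 20, 16, c, p), (15, 20, 16, c, t), (15, 20, 16, c, z), (3, 26, 5, d, d), (30, 30, 36, v, m), (32, 16, 36, w, m), (35, 17, 5, k, d)}.
Joining (P ⨝ Q) and U on B yields {(14, 25, 16, m, p, a), (14, 25, 16, m, t, a), (14, 25, 16, m, z, a), (15, 20, 16, c, p, w), (15, 20, 16, c, p, x), (15, 20, 16, c, t, w), (15, 20, 16, c, t, x), (15, 20, 16, c, z, w), (15, 20, 16, c, z, x), (30, 30, 36, v, m, m), (30, 30, 36, v, m, q), (30, 30, 36, v, m, x)}.
Keep only column(s) D, B, F, C, E: {(20, 15, w, p, 16), (20, 15, w, t, 16), (20, 15, w, z, 16), (20, 15, x, p, 16), (20, 15, x, t, 16), (20, 15, x, z, 16), (25, 14, a, p, 16), (25, 14, a, t, 16), (25, 14, a, z, 16), (30, 30, m, m, 36), (30, 30, q, m, 36), (30, 30, x, m, 36)}
Selection E ≠ 36: {(20, 15, w, p, 16), (20, 15, w, t, 16), (20, 15, w, z, 16), (20, 15, x, p, 16), (20, 15, x, t, 16), (20, 15, x, z, 16), (25, 14, a, p, 16), (25, 14, a, t, 16), (25, 14, a, z, 16)}
Keep only column(s) D, C (3 duplicate(s) eliminated): {(20, p), (20, t), (20, z), (25, p), (25, t), (25, z)}

{(20, p), (20, t), (20, z), (25, p), (25, t), (25, z)}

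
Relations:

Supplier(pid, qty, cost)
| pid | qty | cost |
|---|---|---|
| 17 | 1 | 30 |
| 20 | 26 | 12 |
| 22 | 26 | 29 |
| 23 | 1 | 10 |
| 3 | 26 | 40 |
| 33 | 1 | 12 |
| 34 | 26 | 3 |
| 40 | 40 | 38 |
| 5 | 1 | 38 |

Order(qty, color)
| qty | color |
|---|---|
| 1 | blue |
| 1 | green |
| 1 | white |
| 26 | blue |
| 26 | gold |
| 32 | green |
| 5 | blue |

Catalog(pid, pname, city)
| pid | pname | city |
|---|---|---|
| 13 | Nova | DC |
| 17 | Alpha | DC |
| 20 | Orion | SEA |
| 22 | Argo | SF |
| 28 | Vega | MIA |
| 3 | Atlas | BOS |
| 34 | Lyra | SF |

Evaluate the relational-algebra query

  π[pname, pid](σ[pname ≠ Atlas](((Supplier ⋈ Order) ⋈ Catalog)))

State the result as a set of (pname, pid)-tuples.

Joining Supplier and Order on qty yields {(17, 1, 30, blue), (17, 1, 30, green), (17, 1, 30, white), (20, 26, 12, blue), (20, 26, 12, gold), (22, 26, 29, blue), (22, 26, 29, gold), (23, 1, 10, blue), (23, 1, 10, green), (23, 1, 10, white), (3, 26, 40, blue), (3, 26, 40, gold), (33, 1, 12, blue), (33, 1, 12, green), (33, 1, 12, white), (34, 26, 3, blue), (34, 26, 3, gold), (5, 1, 38, blue), (5, 1, 38, green), (5, 1, 38, white)}.
Joining (Supplier ⋈ Order) and Catalog on pid yields {(17, 1, 30, blue, Alpha, DC), (17, 1, 30, green, Alpha, DC), (17, 1, 30, white, Alpha, DC), (20, 26, 12, blue, Orion, SEA), (20, 26, 12, gold, Orion, SEA), (22, 26, 29, blue, Argo, SF), (22, 26, 29, gold, Argo, SF), (3, 26, 40, blue, Atlas, BOS), (3, 26, 40, gold, Atlas, BOS), (34, 26, 3, blue, Lyra, SF), (34, 26, 3, gold, Lyra, SF)}.
Selection pname ≠ Atlas: {(17, 1, 30, blue, Alpha, DC), (17, 1, 30, green, Alpha, DC), (17, 1, 30, white, Alpha, DC), (20, 26, 12, blue, Orion, SEA), (20, 26, 12, gold, Orion, SEA), (22, 26, 29, blue, Argo, SF), (22, 26, 29, gold, Argo, SF), (34, 26, 3, blue, Lyra, SF), (34, 26, 3, gold, Lyra, SF)}
π_{pname, pid} gives {(Alpha, 17), (Argo, 22), (Lyra, 34), (Orion, 20)} (5 duplicate(s) eliminated).

{(Alpha, 17), (Argo, 22), (Lyra, 34), (Orion, 20)}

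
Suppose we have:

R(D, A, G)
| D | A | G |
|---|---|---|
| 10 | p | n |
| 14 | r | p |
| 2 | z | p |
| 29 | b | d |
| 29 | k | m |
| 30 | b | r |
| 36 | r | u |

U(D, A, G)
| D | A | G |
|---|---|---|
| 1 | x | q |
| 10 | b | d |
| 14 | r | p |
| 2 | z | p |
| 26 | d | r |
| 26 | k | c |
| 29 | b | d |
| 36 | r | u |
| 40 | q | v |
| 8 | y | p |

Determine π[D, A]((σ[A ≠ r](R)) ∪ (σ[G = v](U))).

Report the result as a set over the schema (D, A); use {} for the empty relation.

Apply σ_{A ≠ r}; surviving tuples: {(10, p, n), (2, z, p), (29, b, d), (29, k, m), (30, b, r)}
Apply σ_{G = v}; surviving tuples: {(40, q, v)}
Taking the union: {(10, p, n), (2, z, p), (29, b, d), (29, k, m), (30, b, r), (40, q, v)}
Keep only column(s) D, A: {(10, p), (2, z), (29, b), (29, k), (30, b), (40, q)}

{(10, p), (2, z), (29, b), (29, k), (30, b), (40, q)}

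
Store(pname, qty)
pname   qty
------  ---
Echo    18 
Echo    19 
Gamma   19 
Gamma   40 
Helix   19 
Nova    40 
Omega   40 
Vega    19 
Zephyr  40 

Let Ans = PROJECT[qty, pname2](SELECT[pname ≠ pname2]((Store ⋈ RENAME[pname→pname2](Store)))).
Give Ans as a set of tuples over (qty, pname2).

{(19, Echo), (19, Gamma), (19, Helix), (19, Vega), (40, Gamma), (40, Nova), (40, Omega), (40, Zephyr)}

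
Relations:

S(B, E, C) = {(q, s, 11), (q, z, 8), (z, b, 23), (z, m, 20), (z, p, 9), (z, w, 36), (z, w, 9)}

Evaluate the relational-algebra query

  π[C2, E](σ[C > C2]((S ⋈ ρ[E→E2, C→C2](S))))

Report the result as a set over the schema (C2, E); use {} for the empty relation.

{(20, b), (20, w), (23, w), (8, s), (9, b), (9, m), (9, w)}

ρ[E→E2, C→C2]: schema becomes (B, E2, C2); tuples unchanged.
Natural join on B: {(q, s, 11, s, 11), (q, s, 11, z, 8), (q, z, 8, s, 11), (q, z, 8, z, 8), (z, b, 23, b, 23), (z, b, 23, m, 20), (z, b, 23, p, 9), (z, b, 23, w, 36), (z, b, 23, w, 9), (z, m, 20, b, 23), (z, m, 20, m, 20), (z, m, 20, p, 9), (z, m, 20, w, 36), (z, m, 20, w, 9), (z, p, 9, b, 23), (z, p, 9, m, 20), (z, p, 9, p, 9), (z, p, 9, w, 36), (z, p, 9, w, 9), (z, w, 36, b, 23), (z, w, 36, m, 20), (z, w, 36, p, 9), (z, w, 36, w, 36), (z, w, 36, w, 9), (z, w, 9, b, 23), (z, w, 9, m, 20), (z, w, 9, p, 9), (z, w, 9, w, 36), (z, w, 9, w, 9)}
Selection C > C2: {(q, s, 11, z, 8), (z, b, 23, m, 20), (z, b, 23, p, 9), (z, b, 23, w, 9), (z, m, 20, p, 9), (z, m, 20, w, 9), (z, w, 36, b, 23), (z, w, 36, m, 20), (z, w, 36, p, 9), (z, w, 36, w, 9)}
Keep only column(s) C2, E (3 duplicate(s) eliminated): {(20, b), (20, w), (23, w), (8, s), (9, b), (9, m), (9, w)}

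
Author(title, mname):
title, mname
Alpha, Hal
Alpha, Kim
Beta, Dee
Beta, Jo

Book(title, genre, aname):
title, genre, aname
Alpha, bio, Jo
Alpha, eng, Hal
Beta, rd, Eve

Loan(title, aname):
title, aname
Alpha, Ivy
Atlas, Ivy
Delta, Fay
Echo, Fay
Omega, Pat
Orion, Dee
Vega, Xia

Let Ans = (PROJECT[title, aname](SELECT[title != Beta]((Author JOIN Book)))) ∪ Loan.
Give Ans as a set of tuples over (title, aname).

Natural join on title: {(Alpha, Hal, bio, Jo), (Alpha, Hal, eng, Hal), (Alpha, Kim, bio, Jo), (Alpha, Kim, eng, Hal), (Beta, Dee, rd, Eve), (Beta, Jo, rd, Eve)}
σ[title != Beta]: keep tuples satisfying title != Beta → {(Alpha, Hal, bio, Jo), (Alpha, Hal, eng, Hal), (Alpha, Kim, bio, Jo), (Alpha, Kim, eng, Hal)}
π_{title, aname} gives {(Alpha, Hal), (Alpha, Jo)} (2 duplicate(s) eliminated).
Set union of the two operands is {(Alpha, Hal), (Alpha, Ivy), (Alpha, Jo), (Atlas, Ivy), (Delta, Fay), (Echo, Fay), (Omega, Pat), (Orion, Dee), (Vega, Xia)}.

{(Alpha, Hal), (Alpha, Ivy), (Alpha, Jo), (Atlas, Ivy), (Delta, Fay), (Echo, Fay), (Omega, Pat), (Orion, Dee), (Vega, Xia)}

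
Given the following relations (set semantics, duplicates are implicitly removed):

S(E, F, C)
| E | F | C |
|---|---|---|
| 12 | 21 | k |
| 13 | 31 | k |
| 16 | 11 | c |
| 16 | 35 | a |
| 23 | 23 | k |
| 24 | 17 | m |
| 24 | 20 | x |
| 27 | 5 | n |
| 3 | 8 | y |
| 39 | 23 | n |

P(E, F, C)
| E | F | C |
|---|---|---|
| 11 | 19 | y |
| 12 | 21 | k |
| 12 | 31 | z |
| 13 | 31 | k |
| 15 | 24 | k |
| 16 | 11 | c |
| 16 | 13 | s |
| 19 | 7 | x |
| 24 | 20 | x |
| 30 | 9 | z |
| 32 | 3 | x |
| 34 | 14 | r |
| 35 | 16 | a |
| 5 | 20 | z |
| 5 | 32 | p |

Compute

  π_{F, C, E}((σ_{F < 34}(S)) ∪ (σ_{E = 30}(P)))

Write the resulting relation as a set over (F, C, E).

Filtering on F < 34 leaves {(12, 21, k), (13, 31, k), (16, 11, c), (23, 23, k), (24, 17, m), (24, 20, x), (27, 5, n), (3, 8, y), (39, 23, n)}.
Filtering on E = 30 leaves {(30, 9, z)}.
Union: {(12, 21, k), (13, 31, k), (16, 11, c), (23, 23, k), (24, 17, m), (24, 20, x), (27, 5, n), (3, 8, y), (39, 23, n)} with {(30, 9, z)} → {(12, 21, k), (13, 31, k), (16, 11, c), (23, 23, k), (24, 17, m), (24, 20, x), (27, 5, n), (3, 8, y), (30, 9, z), (39, 23, n)}
Keep only column(s) F, C, E: {(11, c, 16), (17, m, 24), (20, x, 24), (21, k, 12), (23, k, 23), (23, n, 39), (31, k, 13), (5, n, 27), (8, y, 3), (9, z, 30)}

{(11, c, 16), (17, m, 24), (20, x, 24), (21, k, 12), (23, k, 23), (23, n, 39), (31, k, 13), (5, n, 27), (8, y, 3), (9, z, 30)}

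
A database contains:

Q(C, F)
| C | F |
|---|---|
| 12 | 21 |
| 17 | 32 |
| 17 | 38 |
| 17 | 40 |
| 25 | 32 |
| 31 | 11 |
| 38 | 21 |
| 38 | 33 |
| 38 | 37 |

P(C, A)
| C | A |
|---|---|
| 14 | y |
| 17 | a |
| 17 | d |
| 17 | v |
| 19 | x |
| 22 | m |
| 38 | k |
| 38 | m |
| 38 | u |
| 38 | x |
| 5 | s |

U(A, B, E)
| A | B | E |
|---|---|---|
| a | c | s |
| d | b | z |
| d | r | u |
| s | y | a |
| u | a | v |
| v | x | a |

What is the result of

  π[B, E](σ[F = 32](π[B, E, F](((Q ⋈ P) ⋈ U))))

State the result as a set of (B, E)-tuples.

{(b, z), (c, s), (r, u), (x, a)}

Q ⋈ P (natural join on C): {(17, 32, a), (17, 32, d), (17, 32, v), (17, 38, a), (17, 38, d), (17, 38, v), (17, 40, a), (17, 40, d), (17, 40, v), (38, 21, k), (38, 21, m), (38, 21, u), (38, 21, x), (38, 33, k), (38, 33, m), (38, 33, u), (38, 33, x), (38, 37, k), (38, 37, m), (38, 37, u), (38, 37, x)}
(Q ⋈ P) ⋈ U (natural join on A): {(17, 32, a, c, s), (17, 32, d, b, z), (17, 32, d, r, u), (17, 32, v, x, a), (17, 38, a, c, s), (17, 38, d, b, z), (17, 38, d, r, u), (17, 38, v, x, a), (17, 40, a, c, s), (17, 40, d, b, z), (17, 40, d, r, u), (17, 40, v, x, a), (38, 21, u, a, v), (38, 33, u, a, v), (38, 37, u, a, v)}
Projecting to B, E, F: {(a, v, 21), (a, v, 33), (a, v, 37), (b, z, 32), (b, z, 38), (b, z, 40), (c, s, 32), (c, s, 38), (c, s, 40), (r, u, 32), (r, u, 38), (r, u, 40), (x, a, 32), (x, a, 38), (x, a, 40)}
Selection F = 32: {(b, z, 32), (c, s, 32), (r, u, 32), (x, a, 32)}
Projecting to B, E: {(b, z), (c, s), (r, u), (x, a)}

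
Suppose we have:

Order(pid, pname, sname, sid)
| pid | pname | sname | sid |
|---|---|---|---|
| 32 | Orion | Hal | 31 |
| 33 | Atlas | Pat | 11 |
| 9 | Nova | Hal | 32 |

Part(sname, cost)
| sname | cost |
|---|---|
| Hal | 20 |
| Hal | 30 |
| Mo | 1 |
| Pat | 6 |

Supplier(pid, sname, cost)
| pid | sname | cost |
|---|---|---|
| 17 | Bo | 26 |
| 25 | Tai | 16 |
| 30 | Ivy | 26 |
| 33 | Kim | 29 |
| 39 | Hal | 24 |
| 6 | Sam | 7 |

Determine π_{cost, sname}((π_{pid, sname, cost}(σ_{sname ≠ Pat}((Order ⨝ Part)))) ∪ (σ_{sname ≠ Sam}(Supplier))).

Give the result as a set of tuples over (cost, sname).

Order ⋈ Part (natural join on sname): {(32, Orion, Hal, 31, 20), (32, Orion, Hal, 31, 30), (33, Atlas, Pat, 11, 6), (9, Nova, Hal, 32, 20), (9, Nova, Hal, 32, 30)}
Apply σ_{sname ≠ Pat}; surviving tuples: {(32, Orion, Hal, 31, 20), (32, Orion, Hal, 31, 30), (9, Nova, Hal, 32, 20), (9, Nova, Hal, 32, 30)}
Keep only column(s) pid, sname, cost: {(32, Hal, 20), (32, Hal, 30), (9, Hal, 20), (9, Hal, 30)}
Apply σ_{sname ≠ Sam}; surviving tuples: {(17, Bo, 26), (25, Tai, 16), (30, Ivy, 26), (33, Kim, 29), (39, Hal, 24)}
Set union of the two operands is {(17, Bo, 26), (25, Tai, 16), (30, Ivy, 26), (32, Hal, 20), (32, Hal, 30), (33, Kim, 29), (39, Hal, 24), (9, Hal, 20), (9, Hal, 30)}.
Keep only column(s) cost, sname (2 duplicate(s) eliminated): {(16, Tai), (20, Hal), (24, Hal), (26, Bo), (26, Ivy), (29, Kim), (30, Hal)}

{(16, Tai), (20, Hal), (24, Hal), (26, Bo), (26, Ivy), (29, Kim), (30, Hal)}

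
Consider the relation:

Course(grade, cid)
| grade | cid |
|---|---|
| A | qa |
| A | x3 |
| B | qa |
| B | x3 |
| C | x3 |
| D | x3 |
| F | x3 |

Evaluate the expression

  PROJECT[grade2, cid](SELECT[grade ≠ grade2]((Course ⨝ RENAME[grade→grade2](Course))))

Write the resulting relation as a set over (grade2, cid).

ρ[grade→grade2]: schema becomes (grade2, cid); tuples unchanged.
Joining Course and RENAME[grade→grade2](Course) on cid yields {(A, qa, A), (A, qa, B), (A, x3, A), (A, x3, B), (A, x3, C), (A, x3, D), (A, x3, F), (B, qa, A), (B, qa, B), (B, x3, A), (B, x3, B), (B, x3, C), (B, x3, D), (B, x3, F), (C, x3, A), (C, x3, B), (C, x3, C), (C, x3, D), (C, x3, F), (D, x3, A), (D, x3, B), (D, x3, C), (D, x3, D), (D, x3, F), (F, x3, A), (F, x3, B), (F, x3, C), (F, x3, D), (F, x3, F)}.
Selection grade ≠ grade2: {(A, qa, B), (A, x3, B), (A, x3, C), (A, x3, D), (A, x3, F), (B, qa, A), (B, x3, A), (B, x3, C), (B, x3, D), (B, x3, F), (C, x3, A), (C, x3, B), (C, x3, D), (C, x3, F), (D, x3, A), (D, x3, B), (D, x3, C), (D, x3, F), (F, x3, A), (F, x3, B), (F, x3, C), (F, x3, D)}
Keep only column(s) grade2, cid (15 duplicate(s) eliminated): {(A, qa), (A, x3), (B, qa), (B, x3), (C, x3), (D, x3), (F, x3)}

{(A, qa), (A, x3), (B, qa), (B, x3), (C, x3), (D, x3), (F, x3)}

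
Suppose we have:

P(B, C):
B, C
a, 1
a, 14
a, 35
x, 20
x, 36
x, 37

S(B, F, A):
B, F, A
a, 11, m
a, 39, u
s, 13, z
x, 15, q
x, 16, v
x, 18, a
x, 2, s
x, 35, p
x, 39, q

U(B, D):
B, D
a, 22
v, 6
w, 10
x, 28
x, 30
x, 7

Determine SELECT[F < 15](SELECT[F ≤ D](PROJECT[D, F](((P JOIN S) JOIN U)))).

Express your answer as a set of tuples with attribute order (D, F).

{(22, 11), (28, 2), (30, 2), (7, 2)}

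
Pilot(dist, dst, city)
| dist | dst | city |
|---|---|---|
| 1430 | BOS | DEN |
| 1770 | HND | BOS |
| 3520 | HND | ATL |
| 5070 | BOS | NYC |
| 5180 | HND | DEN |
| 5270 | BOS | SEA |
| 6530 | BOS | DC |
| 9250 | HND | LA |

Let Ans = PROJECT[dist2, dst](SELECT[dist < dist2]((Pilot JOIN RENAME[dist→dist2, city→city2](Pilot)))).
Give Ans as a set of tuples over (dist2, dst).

{(3520, HND), (5070, BOS), (5180, HND), (5270, BOS), (6530, BOS), (9250, HND)}

ρ[dist→dist2, city→city2]: schema becomes (dist2, dst, city2); tuples unchanged.
Natural join on dst: {(1430, BOS, DEN, 1430, DEN), (1430, BOS, DEN, 5070, NYC), (1430, BOS, DEN, 5270, SEA), (1430, BOS, DEN, 6530, DC), (1770, HND, BOS, 1770, BOS), (1770, HND, BOS, 3520, ATL), (1770, HND, BOS, 5180, DEN), (1770, HND, BOS, 9250, LA), (3520, HND, ATL, 1770, BOS), (3520, HND, ATL, 3520, ATL), (3520, HND, ATL, 5180, DEN), (3520, HND, ATL, 9250, LA), (5070, BOS, NYC, 1430, DEN), (5070, BOS, NYC, 5070, NYC), (5070, BOS, NYC, 5270, SEA), (5070, BOS, NYC, 6530, DC), (5180, HND, DEN, 1770, BOS), (5180, HND, DEN, 3520, ATL), (5180, HND, DEN, 5180, DEN), (5180, HND, DEN, 9250, LA), (5270, BOS, SEA, 1430, DEN), (5270, BOS, SEA, 5070, NYC), (5270, BOS, SEA, 5270, SEA), (5270, BOS, SEA, 6530, DC), (6530, BOS, DC, 1430, DEN), (6530, BOS, DC, 5070, NYC), (6530, BOS, DC, 5270, SEA), (6530, BOS, DC, 6530, DC), (9250, HND, LA, 1770, BOS), (9250, HND, LA, 3520, ATL), (9250, HND, LA, 5180, DEN), (9250, HND, LA, 9250, LA)}
Selection dist < dist2: {(1430, BOS, DEN, 5070, NYC), (1430, BOS, DEN, 5270, SEA), (1430, BOS, DEN, 6530, DC), (1770, HND, BOS, 3520, ATL), (1770, HND, BOS, 5180, DEN), (1770, HND, BOS, 9250, LA), (3520, HND, ATL, 5180, DEN), (3520, HND, ATL, 9250, LA), (5070, BOS, NYC, 5270, SEA), (5070, BOS, NYC, 6530, DC), (5180, HND, DEN, 9250, LA), (5270, BOS, SEA, 6530, DC)}
π[dist2, dst]: project onto (dist2, dst) (6 duplicate(s) eliminated) → {(3520, HND), (5070, BOS), (5180, HND), (5270, BOS), (6530, BOS), (9250, HND)}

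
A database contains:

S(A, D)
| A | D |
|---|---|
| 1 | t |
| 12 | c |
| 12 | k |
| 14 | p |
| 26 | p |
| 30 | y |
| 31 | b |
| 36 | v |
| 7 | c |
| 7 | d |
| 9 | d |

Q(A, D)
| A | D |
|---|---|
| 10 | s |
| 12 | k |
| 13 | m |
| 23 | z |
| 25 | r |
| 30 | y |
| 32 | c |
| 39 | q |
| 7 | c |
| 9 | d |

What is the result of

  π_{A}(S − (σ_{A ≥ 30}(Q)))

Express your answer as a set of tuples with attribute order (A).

σ[A ≥ 30]: keep tuples satisfying A ≥ 30 → {(30, y), (32, c), (39, q)}
Set difference of the two operands is {(1, t), (12, c), (12, k), (14, p), (26, p), (31, b), (36, v), (7, c), (7, d), (9, d)}.
π[A]: project onto (A) (2 duplicate(s) eliminated) → {1, 12, 14, 26, 31, 36, 7, 9}

{1, 12, 14, 26, 31, 36, 7, 9}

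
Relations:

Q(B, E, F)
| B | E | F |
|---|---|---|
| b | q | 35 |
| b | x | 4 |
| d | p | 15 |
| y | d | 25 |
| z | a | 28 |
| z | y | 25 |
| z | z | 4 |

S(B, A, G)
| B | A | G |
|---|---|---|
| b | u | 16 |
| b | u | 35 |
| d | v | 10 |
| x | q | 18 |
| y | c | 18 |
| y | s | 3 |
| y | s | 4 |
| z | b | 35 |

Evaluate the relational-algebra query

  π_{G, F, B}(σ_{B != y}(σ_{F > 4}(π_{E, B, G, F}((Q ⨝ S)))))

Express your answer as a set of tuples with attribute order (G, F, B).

Joining Q and S on B yields {(b, q, 35, u, 16), (b, q, 35, u, 35), (b, x, 4, u, 16), (b, x, 4, u, 35), (d, p, 15, v, 10), (y, d, 25, c, 18), (y, d, 25, s, 3), (y, d, 25, s, 4), (z, a, 28, b, 35), (z, y, 25, b, 35), (z, z, 4, b, 35)}.
Projecting to E, B, G, F: {(a, z, 35, 28), (d, y, 18, 25), (d, y, 3, 25), (d, y, 4, 25), (p, d, 10, 15), (q, b, 16, 35), (q, b, 35, 35), (x, b, 16, 4), (x, b, 35, 4), (y, z, 35, 25), (z, z, 35, 4)}
Selection F > 4: {(a, z, 35, 28), (d, y, 18, 25), (d, y, 3, 25), (d, y, 4, 25), (p, d, 10, 15), (q, b, 16, 35), (q, b, 35, 35), (y, z, 35, 25)}
Selection B != y: {(a, z, 35, 28), (p, d, 10, 15), (q, b, 16, 35), (q, b, 35, 35), (y, z, 35, 25)}
Projecting to G, F, B: {(10, 15, d), (16, 35, b), (35, 25, z), (35, 28, z), (35, 35, b)}

{(10, 15, d), (16, 35, b), (35, 25, z), (35, 28, z), (35, 35, b)}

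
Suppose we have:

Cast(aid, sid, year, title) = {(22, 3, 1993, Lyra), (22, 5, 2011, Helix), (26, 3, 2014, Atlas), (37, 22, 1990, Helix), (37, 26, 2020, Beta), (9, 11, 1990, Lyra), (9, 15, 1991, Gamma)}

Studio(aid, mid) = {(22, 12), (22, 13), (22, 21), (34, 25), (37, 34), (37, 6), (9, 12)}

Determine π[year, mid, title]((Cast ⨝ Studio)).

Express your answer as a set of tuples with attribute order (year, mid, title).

{(1990, 12, Lyra), (1990, 34, Helix), (1990, 6, Helix), (1991, 12, Gamma), (1993, 12, Lyra), (1993, 13, Lyra), (1993, 21, Lyra), (2011, 12, Helix), (2011, 13, Helix), (2011, 21, Helix), (2020, 34, Beta), (2020, 6, Beta)}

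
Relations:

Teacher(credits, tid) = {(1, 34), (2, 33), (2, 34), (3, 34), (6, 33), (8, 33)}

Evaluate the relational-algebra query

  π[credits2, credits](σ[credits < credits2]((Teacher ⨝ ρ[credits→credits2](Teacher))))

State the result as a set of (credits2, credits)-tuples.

{(2, 1), (3, 1), (3, 2), (6, 2), (8, 2), (8, 6)}

ρ[credits→credits2]: schema becomes (credits2, tid); tuples unchanged.
Teacher ⋈ ρ[credits→credits2](Teacher) (natural join on tid): {(1, 34, 1), (1, 34, 2), (1, 34, 3), (2, 33, 2), (2, 33, 6), (2, 33, 8), (2, 34, 1), (2, 34, 2), (2, 34, 3), (3, 34, 1), (3, 34, 2), (3, 34, 3), (6, 33, 2), (6, 33, 6), (6, 33, 8), (8, 33, 2), (8, 33, 6), (8, 33, 8)}
σ[credits < credits2]: keep tuples satisfying credits < credits2 → {(1, 34, 2), (1, 34, 3), (2, 33, 6), (2, 33, 8), (2, 34, 3), (6, 33, 8)}
π_{credits2, credits} gives {(2, 1), (3, 1), (3, 2), (6, 2), (8, 2), (8, 6)}.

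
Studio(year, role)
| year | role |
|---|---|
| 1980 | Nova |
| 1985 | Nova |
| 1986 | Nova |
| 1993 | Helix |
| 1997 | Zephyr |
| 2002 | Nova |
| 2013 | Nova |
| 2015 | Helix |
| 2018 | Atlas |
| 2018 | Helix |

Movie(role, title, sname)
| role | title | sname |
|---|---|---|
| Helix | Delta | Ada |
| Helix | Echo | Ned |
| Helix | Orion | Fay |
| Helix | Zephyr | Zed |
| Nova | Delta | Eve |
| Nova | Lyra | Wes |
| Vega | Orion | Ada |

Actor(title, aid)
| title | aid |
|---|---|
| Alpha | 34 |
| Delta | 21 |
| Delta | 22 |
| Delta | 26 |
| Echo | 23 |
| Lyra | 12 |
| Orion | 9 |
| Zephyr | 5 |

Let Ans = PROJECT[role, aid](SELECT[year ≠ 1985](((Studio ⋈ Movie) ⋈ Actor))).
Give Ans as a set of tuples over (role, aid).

{(Helix, 21), (Helix, 22), (Helix, 23), (Helix, 26), (Helix, 5), (Helix, 9), (Nova, 12), (Nova, 21), (Nova, 22), (Nova, 26)}

Natural join on role: {(1980, Nova, Delta, Eve), (1980, Nova, Lyra, Wes), (1985, Nova, Delta, Eve), (1985, Nova, Lyra, Wes), (1986, Nova, Delta, Eve), (1986, Nova, Lyra, Wes), (1993, Helix, Delta, Ada), (1993, Helix, Echo, Ned), (1993, Helix, Orion, Fay), (1993, Helix, Zephyr, Zed), (2002, Nova, Delta, Eve), (2002, Nova, Lyra, Wes), (2013, Nova, Delta, Eve), (2013, Nova, Lyra, Wes), (2015, Helix, Delta, Ada), (2015, Helix, Echo, Ned), (2015, Helix, Orion, Fay), (2015, Helix, Zephyr, Zed), (2018, Helix, Delta, Ada), (2018, Helix, Echo, Ned), (2018, Helix, Orion, Fay), (2018, Helix, Zephyr, Zed)}
Natural join on title: {(1980, Nova, Delta, Eve, 21), (1980, Nova, Delta, Eve, 22), (1980, Nova, Delta, Eve, 26), (1980, Nova, Lyra, Wes, 12), (1985, Nova, Delta, Eve, 21), (1985, Nova, Delta, Eve, 22), (1985, Nova, Delta, Eve, 26), (1985, Nova, Lyra, Wes, 12), (1986, Nova, Delta, Eve, 21), (1986, Nova, Delta, Eve, 22), (1986, Nova, Delta, Eve, 26), (1986, Nova, Lyra, Wes, 12), (1993, Helix, Delta, Ada, 21), (1993, Helix, Delta, Ada, 22), (1993, Helix, Delta, Ada, 26), (1993, Helix, Echo, Ned, 23), (1993, Helix, Orion, Fay, 9), (1993, Helix, Zephyr, Zed, 5), (2002, Nova, Delta, Eve, 21), (2002, Nova, Delta, Eve, 22), (2002, Nova, Delta, Eve, 26), (2002, Nova, Lyra, Wes, 12), (2013, Nova, Delta, Eve, 21), (2013, Nova, Delta, Eve, 22), (2013, Nova, Delta, Eve, 26), (2013, Nova, Lyra, Wes, 12), (2015, Helix, Delta, Ada, 21), (2015, Helix, Delta, Ada, 22), (2015, Helix, Delta, Ada, 26), (2015, Helix, Echo, Ned, 23), (2015, Helix, Orion, Fay, 9), (2015, Helix, Zephyr, Zed, 5), (2018, Helix, Delta, Ada, 21), (2018, Helix, Delta, Ada, 22), (2018, Helix, Delta, Ada, 26), (2018, Helix, Echo, Ned, 23), (2018, Helix, Orion, Fay, 9), (2018, Helix, Zephyr, Zed, 5)}
Filtering on year ≠ 1985 leaves {(1980, Nova, Delta, Eve, 21), (1980, Nova, Delta, Eve, 22), (1980, Nova, Delta, Eve, 26), (1980, Nova, Lyra, Wes, 12), (1986, Nova, Delta, Eve, 21), (1986, Nova, Delta, Eve, 22), (1986, Nova, Delta, Eve, 26), (1986, Nova, Lyra, Wes, 12), (1993, Helix, Delta, Ada, 21), (1993, Helix, Delta, Ada, 22), (1993, Helix, Delta, Ada, 26), (1993, Helix, Echo, Ned, 23), (1993, Helix, Orion, Fay, 9), (1993, Helix, Zephyr, Zed, 5), (2002, Nova, Delta, Eve, 21), (2002, Nova, Delta, Eve, 22), (2002, Nova, Delta, Eve, 26), (2002, Nova, Lyra, Wes, 12), (2013, Nova, Delta, Eve, 21), (2013, Nova, Delta, Eve, 22), (2013, Nova, Delta, Eve, 26), (2013, Nova, Lyra, Wes, 12), (2015, Helix, Delta, Ada, 21), (2015, Helix, Delta, Ada, 22), (2015, Helix, Delta, Ada, 26), (2015, Helix, Echo, Ned, 23), (2015, Helix, Orion, Fay, 9), (2015, Helix, Zephyr, Zed, 5), (2018, Helix, Delta, Ada, 21), (2018, Helix, Delta, Ada, 22), (2018, Helix, Delta, Ada, 26), (2018, Helix, Echo, Ned, 23), (2018, Helix, Orion, Fay, 9), (2018, Helix, Zephyr, Zed, 5)}.
Projecting to role, aid (24 duplicate(s) eliminated): {(Helix, 21), (Helix, 22), (Helix, 23), (Helix, 26), (Helix, 5), (Helix, 9), (Nova, 12), (Nova, 21), (Nova, 22), (Nova, 26)}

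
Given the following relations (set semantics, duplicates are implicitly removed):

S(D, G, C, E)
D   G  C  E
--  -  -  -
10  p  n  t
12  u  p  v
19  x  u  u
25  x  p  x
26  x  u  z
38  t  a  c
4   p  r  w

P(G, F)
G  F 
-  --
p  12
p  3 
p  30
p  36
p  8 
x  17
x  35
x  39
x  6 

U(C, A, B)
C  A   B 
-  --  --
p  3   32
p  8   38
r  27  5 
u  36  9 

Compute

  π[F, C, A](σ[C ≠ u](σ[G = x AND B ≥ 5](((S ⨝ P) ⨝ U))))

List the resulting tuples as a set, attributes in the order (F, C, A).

S ⋈ P (natural join on G): {(10, p, n, t, 12), (10, p, n, t, 3), (10, p, n, t, 30), (10, p, n, t, 36), (10, p, n, t, 8), (19, x, u, u, 17), (19, x, u, u, 35), (19, x, u, u, 39), (19, x, u, u, 6), (25, x, p, x, 17), (25, x, p, x, 35), (25, x, p, x, 39), (25, x, p, x, 6), (26, x, u, z, 17), (26, x, u, z, 35), (26, x, u, z, 39), (26, x, u, z, 6), (4, p, r, w, 12), (4, p, r, w, 3), (4, p, r, w, 30), (4, p, r, w, 36), (4, p, r, w, 8)}
(S ⨝ P) ⋈ U (natural join on C): {(19, x, u, u, 17, 36, 9), (19, x, u, u, 35, 36, 9), (19, x, u, u, 39, 36, 9), (19, x, u, u, 6, 36, 9), (25, x, p, x, 17, 3, 32), (25, x, p, x, 17, 8, 38), (25, x, p, x, 35, 3, 32), (25, x, p, x, 35, 8, 38), (25, x, p, x, 39, 3, 32), (25, x, p, x, 39, 8, 38), (25, x, p, x, 6, 3, 32), (25, x, p, x, 6, 8, 38), (26, x, u, z, 17, 36, 9), (26, x, u, z, 35, 36, 9), (26, x, u, z, 39, 36, 9), (26, x, u, z, 6, 36, 9), (4, p, r, w, 12, 27, 5), (4, p, r, w, 3, 27, 5), (4, p, r, w, 30, 27, 5), (4, p, r, w, 36, 27, 5), (4, p, r, w, 8, 27, 5)}
Filtering on G = x AND B ≥ 5 leaves {(19, x, u, u, 17, 36, 9), (19, x, u, u, 35, 36, 9), (19, x, u, u, 39, 36, 9), (19, x, u, u, 6, 36, 9), (25, x, p, x, 17, 3, 32), (25, x, p, x, 17, 8, 38), (25, x, p, x, 35, 3, 32), (25, x, p, x, 35, 8, 38), (25, x, p, x, 39, 3, 32), (25, x, p, x, 39, 8, 38), (25, x, p, x, 6, 3, 32), (25, x, p, x, 6, 8, 38), (26, x, u, z, 17, 36, 9), (26, x, u, z, 35, 36, 9), (26, x, u, z, 39, 36, 9), (26, x, u, z, 6, 36, 9)}.
Filtering on C ≠ u leaves {(25, x, p, x, 17, 3, 32), (25, x, p, x, 17, 8, 38), (25, x, p, x, 35, 3, 32), (25, x, p, x, 35, 8, 38), (25, x, p, x, 39, 3, 32), (25, x, p, x, 39, 8, 38), (25, x, p, x, 6, 3, 32), (25, x, p, x, 6, 8, 38)}.
Projecting to F, C, A: {(17, p, 3), (17, p, 8), (35, p, 3), (35, p, 8), (39, p, 3), (39, p, 8), (6, p, 3), (6, p, 8)}

{(17, p, 3), (17, p, 8), (35, p, 3), (35, p, 8), (39, p, 3), (39, p, 8), (6, p, 3), (6, p, 8)}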